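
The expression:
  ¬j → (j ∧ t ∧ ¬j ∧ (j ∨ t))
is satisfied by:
  {j: True}


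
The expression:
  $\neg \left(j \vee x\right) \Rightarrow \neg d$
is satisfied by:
  {x: True, j: True, d: False}
  {x: True, j: False, d: False}
  {j: True, x: False, d: False}
  {x: False, j: False, d: False}
  {x: True, d: True, j: True}
  {x: True, d: True, j: False}
  {d: True, j: True, x: False}


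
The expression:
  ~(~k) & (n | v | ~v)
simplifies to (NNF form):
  k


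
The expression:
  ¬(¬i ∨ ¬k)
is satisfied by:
  {i: True, k: True}


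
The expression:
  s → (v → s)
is always true.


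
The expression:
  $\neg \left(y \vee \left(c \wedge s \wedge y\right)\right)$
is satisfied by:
  {y: False}


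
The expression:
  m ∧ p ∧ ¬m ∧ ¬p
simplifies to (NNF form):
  False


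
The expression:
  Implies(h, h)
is always true.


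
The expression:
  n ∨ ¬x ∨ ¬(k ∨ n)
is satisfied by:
  {n: True, k: False, x: False}
  {k: False, x: False, n: False}
  {n: True, x: True, k: False}
  {x: True, k: False, n: False}
  {n: True, k: True, x: False}
  {k: True, n: False, x: False}
  {n: True, x: True, k: True}


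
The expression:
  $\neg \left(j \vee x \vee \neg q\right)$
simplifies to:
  $q \wedge \neg j \wedge \neg x$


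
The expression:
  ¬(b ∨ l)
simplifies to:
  ¬b ∧ ¬l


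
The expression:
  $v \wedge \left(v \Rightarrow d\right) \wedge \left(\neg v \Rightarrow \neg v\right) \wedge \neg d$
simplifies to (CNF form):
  $\text{False}$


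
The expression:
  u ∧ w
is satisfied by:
  {u: True, w: True}


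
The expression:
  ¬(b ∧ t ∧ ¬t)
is always true.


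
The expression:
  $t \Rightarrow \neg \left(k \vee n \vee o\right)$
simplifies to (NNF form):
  $\left(\neg k \wedge \neg n \wedge \neg o\right) \vee \neg t$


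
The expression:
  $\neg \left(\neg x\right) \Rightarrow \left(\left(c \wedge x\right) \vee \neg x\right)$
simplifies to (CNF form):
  $c \vee \neg x$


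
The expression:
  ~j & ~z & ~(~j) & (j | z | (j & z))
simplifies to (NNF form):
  False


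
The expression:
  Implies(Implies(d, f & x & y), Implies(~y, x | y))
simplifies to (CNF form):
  d | x | y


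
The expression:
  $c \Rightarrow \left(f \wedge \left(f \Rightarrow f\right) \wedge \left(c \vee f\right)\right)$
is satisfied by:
  {f: True, c: False}
  {c: False, f: False}
  {c: True, f: True}


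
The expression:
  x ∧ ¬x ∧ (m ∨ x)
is never true.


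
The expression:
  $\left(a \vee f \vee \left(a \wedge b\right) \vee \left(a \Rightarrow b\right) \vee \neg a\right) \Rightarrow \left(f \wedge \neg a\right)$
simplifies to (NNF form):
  $f \wedge \neg a$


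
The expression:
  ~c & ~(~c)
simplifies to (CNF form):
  False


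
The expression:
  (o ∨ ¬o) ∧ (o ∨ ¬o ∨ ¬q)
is always true.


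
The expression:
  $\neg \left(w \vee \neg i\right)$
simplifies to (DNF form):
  $i \wedge \neg w$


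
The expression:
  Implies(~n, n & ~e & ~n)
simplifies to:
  n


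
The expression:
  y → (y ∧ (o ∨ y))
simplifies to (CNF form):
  True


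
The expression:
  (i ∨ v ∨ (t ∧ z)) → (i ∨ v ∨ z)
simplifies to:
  True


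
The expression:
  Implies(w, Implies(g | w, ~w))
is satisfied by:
  {w: False}


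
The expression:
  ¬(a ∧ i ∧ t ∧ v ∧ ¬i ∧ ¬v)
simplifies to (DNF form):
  True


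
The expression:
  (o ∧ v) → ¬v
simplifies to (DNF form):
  ¬o ∨ ¬v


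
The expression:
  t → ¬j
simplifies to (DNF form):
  ¬j ∨ ¬t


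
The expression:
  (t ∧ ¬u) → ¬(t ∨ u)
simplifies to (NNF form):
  u ∨ ¬t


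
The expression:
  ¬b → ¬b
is always true.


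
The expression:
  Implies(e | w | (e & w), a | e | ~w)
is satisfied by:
  {a: True, e: True, w: False}
  {a: True, w: False, e: False}
  {e: True, w: False, a: False}
  {e: False, w: False, a: False}
  {a: True, e: True, w: True}
  {a: True, w: True, e: False}
  {e: True, w: True, a: False}


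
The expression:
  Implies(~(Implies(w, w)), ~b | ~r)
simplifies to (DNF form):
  True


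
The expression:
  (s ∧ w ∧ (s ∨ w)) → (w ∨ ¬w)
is always true.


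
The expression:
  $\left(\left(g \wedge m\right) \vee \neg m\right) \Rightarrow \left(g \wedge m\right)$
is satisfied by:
  {m: True}


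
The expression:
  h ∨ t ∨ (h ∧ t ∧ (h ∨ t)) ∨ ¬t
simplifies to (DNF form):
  True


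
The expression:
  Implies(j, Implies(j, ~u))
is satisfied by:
  {u: False, j: False}
  {j: True, u: False}
  {u: True, j: False}


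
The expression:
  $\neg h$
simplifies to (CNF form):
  $\neg h$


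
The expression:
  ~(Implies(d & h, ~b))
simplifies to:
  b & d & h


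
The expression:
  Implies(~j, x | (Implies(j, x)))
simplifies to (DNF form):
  True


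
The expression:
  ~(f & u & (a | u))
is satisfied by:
  {u: False, f: False}
  {f: True, u: False}
  {u: True, f: False}


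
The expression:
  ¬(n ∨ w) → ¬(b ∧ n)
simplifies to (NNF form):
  True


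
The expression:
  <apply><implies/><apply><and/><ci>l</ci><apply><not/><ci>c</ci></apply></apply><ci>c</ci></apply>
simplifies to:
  <apply><or/><ci>c</ci><apply><not/><ci>l</ci></apply></apply>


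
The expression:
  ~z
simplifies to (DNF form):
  ~z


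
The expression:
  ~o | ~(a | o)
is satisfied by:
  {o: False}


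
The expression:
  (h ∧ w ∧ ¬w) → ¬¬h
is always true.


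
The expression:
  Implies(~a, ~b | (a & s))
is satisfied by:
  {a: True, b: False}
  {b: False, a: False}
  {b: True, a: True}


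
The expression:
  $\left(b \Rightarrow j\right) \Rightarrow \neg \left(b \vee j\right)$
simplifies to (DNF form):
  $\neg j$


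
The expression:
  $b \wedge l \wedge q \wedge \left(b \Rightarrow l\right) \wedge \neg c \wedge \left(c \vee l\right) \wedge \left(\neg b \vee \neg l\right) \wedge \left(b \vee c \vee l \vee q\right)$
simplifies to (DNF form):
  $\text{False}$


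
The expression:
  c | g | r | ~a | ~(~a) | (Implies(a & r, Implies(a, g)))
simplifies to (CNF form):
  True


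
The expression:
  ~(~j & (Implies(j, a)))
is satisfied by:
  {j: True}


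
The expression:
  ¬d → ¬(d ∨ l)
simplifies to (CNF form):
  d ∨ ¬l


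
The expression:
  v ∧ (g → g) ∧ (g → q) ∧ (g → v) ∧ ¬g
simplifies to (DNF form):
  v ∧ ¬g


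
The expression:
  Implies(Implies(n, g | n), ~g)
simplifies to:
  ~g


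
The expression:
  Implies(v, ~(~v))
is always true.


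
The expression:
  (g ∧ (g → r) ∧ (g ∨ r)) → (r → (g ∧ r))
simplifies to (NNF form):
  True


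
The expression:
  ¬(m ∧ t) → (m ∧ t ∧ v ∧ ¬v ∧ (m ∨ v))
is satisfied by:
  {t: True, m: True}


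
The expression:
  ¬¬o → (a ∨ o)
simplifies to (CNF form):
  True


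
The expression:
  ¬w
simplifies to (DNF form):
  ¬w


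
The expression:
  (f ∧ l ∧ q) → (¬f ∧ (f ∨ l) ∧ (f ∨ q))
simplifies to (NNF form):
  ¬f ∨ ¬l ∨ ¬q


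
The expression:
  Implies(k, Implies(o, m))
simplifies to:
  m | ~k | ~o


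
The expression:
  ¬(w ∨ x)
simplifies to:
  ¬w ∧ ¬x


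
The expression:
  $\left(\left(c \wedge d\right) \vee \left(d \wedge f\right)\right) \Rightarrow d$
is always true.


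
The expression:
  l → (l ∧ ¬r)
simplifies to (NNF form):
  ¬l ∨ ¬r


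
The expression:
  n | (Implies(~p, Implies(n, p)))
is always true.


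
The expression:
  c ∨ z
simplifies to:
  c ∨ z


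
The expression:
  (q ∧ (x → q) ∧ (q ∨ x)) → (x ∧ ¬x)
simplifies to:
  ¬q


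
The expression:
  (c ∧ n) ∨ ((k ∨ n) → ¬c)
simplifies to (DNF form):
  n ∨ ¬c ∨ ¬k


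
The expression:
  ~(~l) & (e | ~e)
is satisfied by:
  {l: True}


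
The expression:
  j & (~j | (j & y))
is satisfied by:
  {j: True, y: True}


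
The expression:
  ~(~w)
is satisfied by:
  {w: True}


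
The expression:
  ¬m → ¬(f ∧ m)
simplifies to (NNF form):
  True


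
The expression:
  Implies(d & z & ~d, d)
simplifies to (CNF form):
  True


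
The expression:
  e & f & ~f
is never true.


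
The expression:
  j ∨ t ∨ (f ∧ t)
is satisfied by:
  {t: True, j: True}
  {t: True, j: False}
  {j: True, t: False}


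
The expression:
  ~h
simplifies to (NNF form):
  ~h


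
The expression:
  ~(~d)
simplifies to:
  d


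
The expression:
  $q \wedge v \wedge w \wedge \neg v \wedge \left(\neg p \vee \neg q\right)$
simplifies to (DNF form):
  $\text{False}$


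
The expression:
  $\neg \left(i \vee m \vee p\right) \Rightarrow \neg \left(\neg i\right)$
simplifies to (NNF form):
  $i \vee m \vee p$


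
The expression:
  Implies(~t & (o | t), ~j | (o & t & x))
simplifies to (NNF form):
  t | ~j | ~o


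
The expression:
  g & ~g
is never true.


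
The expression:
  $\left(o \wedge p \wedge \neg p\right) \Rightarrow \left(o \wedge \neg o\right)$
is always true.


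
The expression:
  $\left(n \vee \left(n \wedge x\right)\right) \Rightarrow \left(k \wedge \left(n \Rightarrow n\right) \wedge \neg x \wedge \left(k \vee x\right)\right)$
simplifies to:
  $\left(k \wedge \neg x\right) \vee \neg n$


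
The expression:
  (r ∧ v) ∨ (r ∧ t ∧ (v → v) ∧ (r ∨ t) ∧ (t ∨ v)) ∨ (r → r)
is always true.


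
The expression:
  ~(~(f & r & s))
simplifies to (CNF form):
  f & r & s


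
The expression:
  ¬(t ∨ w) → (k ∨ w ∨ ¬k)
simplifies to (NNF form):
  True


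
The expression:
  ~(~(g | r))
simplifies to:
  g | r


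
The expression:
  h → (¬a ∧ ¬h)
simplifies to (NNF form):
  ¬h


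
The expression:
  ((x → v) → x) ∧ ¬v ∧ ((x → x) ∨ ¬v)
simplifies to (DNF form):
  x ∧ ¬v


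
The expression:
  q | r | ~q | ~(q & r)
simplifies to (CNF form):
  True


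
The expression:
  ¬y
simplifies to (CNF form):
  ¬y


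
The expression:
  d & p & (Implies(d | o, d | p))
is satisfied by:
  {p: True, d: True}


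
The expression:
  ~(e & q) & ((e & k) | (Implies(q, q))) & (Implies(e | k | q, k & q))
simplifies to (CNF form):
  ~e & (k | ~q) & (q | ~k)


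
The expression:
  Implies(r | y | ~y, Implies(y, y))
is always true.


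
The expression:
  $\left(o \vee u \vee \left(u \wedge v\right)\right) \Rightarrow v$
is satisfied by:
  {v: True, o: False, u: False}
  {v: True, u: True, o: False}
  {v: True, o: True, u: False}
  {v: True, u: True, o: True}
  {u: False, o: False, v: False}


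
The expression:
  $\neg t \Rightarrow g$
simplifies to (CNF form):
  $g \vee t$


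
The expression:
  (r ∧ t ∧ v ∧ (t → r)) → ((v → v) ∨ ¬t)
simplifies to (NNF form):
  True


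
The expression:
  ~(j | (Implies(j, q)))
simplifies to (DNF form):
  False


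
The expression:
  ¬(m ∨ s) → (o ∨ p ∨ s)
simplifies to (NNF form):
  m ∨ o ∨ p ∨ s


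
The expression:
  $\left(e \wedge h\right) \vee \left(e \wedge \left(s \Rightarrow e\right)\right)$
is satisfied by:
  {e: True}


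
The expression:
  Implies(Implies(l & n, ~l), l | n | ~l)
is always true.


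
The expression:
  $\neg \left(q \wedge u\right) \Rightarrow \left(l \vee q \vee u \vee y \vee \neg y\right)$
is always true.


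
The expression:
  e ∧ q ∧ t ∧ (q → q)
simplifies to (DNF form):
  e ∧ q ∧ t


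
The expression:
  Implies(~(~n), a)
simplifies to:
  a | ~n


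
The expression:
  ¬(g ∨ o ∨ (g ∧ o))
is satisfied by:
  {g: False, o: False}


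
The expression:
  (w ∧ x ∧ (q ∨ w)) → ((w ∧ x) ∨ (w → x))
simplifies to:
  True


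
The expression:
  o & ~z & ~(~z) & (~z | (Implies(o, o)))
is never true.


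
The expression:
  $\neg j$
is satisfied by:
  {j: False}


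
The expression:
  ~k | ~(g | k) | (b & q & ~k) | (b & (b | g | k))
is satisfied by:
  {b: True, k: False}
  {k: False, b: False}
  {k: True, b: True}


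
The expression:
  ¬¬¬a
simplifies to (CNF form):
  ¬a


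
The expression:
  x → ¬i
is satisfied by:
  {x: False, i: False}
  {i: True, x: False}
  {x: True, i: False}


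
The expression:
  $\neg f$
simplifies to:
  $\neg f$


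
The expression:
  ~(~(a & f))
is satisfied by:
  {a: True, f: True}


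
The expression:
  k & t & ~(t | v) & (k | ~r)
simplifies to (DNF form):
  False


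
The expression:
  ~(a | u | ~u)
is never true.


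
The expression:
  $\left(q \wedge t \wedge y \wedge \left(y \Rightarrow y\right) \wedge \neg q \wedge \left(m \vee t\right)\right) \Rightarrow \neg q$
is always true.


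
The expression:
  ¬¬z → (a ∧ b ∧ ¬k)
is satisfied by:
  {a: True, b: True, k: False, z: False}
  {a: True, k: False, b: False, z: False}
  {b: True, a: False, k: False, z: False}
  {a: False, k: False, b: False, z: False}
  {a: True, b: True, k: True, z: False}
  {a: True, k: True, b: False, z: False}
  {b: True, k: True, a: False, z: False}
  {k: True, a: False, b: False, z: False}
  {z: True, a: True, b: True, k: False}


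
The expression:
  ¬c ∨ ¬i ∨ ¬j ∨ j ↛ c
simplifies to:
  ¬c ∨ ¬i ∨ ¬j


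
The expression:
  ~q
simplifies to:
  ~q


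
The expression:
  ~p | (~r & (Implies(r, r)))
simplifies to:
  ~p | ~r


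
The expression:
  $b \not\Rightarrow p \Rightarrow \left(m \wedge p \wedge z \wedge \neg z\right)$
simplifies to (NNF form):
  $p \vee \neg b$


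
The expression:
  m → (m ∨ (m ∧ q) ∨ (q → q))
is always true.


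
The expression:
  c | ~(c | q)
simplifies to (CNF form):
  c | ~q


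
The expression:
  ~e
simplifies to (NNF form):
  ~e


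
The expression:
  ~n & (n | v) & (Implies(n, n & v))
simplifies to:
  v & ~n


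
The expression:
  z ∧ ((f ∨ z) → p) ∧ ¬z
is never true.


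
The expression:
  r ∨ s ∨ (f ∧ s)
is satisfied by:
  {r: True, s: True}
  {r: True, s: False}
  {s: True, r: False}


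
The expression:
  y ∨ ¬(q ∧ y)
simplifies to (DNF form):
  True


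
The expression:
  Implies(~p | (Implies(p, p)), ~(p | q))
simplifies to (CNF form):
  ~p & ~q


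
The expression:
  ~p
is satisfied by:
  {p: False}


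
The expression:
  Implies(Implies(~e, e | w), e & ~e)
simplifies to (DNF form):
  ~e & ~w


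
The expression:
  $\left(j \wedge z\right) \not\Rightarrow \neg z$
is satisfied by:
  {z: True, j: True}


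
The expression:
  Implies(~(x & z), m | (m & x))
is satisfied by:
  {x: True, m: True, z: True}
  {x: True, m: True, z: False}
  {m: True, z: True, x: False}
  {m: True, z: False, x: False}
  {x: True, z: True, m: False}


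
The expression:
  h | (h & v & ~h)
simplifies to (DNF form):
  h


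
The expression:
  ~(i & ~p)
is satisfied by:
  {p: True, i: False}
  {i: False, p: False}
  {i: True, p: True}


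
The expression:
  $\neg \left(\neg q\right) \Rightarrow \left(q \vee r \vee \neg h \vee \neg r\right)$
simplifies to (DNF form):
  $\text{True}$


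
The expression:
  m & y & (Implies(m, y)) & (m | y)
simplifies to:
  m & y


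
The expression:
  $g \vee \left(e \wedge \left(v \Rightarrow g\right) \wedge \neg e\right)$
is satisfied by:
  {g: True}


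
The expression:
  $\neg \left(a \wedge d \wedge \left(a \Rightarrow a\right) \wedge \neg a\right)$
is always true.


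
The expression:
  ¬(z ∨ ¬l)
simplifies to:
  l ∧ ¬z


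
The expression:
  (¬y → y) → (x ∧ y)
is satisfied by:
  {x: True, y: False}
  {y: False, x: False}
  {y: True, x: True}


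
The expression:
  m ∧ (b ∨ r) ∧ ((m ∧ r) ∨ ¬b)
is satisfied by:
  {r: True, m: True}


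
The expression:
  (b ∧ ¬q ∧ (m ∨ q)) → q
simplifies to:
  q ∨ ¬b ∨ ¬m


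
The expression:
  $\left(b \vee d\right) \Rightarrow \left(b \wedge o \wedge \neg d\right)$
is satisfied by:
  {o: True, d: False, b: False}
  {o: False, d: False, b: False}
  {b: True, o: True, d: False}


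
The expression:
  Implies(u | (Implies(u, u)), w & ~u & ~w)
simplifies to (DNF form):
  False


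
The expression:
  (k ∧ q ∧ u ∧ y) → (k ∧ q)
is always true.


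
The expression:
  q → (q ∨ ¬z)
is always true.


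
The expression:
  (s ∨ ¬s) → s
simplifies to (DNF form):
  s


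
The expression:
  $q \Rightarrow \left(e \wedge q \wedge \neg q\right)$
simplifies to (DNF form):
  $\neg q$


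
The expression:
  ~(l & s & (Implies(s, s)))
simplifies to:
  ~l | ~s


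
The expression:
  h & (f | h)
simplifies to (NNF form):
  h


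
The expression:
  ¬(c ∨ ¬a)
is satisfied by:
  {a: True, c: False}


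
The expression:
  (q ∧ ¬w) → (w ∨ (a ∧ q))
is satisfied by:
  {a: True, w: True, q: False}
  {a: True, w: False, q: False}
  {w: True, a: False, q: False}
  {a: False, w: False, q: False}
  {a: True, q: True, w: True}
  {a: True, q: True, w: False}
  {q: True, w: True, a: False}


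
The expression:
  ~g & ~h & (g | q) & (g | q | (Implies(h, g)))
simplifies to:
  q & ~g & ~h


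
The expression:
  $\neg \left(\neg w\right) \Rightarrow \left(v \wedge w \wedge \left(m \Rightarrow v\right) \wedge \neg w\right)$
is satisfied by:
  {w: False}


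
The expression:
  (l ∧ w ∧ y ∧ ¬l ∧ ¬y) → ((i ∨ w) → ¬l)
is always true.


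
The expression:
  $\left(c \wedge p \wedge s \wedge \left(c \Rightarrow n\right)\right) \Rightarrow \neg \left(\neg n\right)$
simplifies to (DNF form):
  $\text{True}$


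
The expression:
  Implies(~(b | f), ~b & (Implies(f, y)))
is always true.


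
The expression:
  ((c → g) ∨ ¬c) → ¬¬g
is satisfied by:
  {c: True, g: True}
  {c: True, g: False}
  {g: True, c: False}


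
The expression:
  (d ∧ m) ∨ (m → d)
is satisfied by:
  {d: True, m: False}
  {m: False, d: False}
  {m: True, d: True}


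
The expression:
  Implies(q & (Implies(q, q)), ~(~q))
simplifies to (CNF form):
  True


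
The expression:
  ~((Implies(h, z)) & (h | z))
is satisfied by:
  {z: False}


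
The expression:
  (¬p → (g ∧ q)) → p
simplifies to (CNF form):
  p ∨ ¬g ∨ ¬q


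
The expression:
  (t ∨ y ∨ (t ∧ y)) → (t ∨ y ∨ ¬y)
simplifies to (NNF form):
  True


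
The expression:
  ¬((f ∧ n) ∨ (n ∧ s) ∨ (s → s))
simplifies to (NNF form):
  False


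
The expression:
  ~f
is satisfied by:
  {f: False}


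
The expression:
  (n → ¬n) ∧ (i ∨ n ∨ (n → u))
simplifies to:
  ¬n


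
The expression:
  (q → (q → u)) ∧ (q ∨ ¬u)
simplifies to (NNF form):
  (q ∧ u) ∨ (¬q ∧ ¬u)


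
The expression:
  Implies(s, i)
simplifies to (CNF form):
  i | ~s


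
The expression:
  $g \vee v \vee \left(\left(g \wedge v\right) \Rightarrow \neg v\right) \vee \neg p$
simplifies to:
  $\text{True}$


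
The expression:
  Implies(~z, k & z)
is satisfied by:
  {z: True}


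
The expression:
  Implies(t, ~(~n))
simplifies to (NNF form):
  n | ~t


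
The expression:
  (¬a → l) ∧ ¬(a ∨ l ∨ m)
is never true.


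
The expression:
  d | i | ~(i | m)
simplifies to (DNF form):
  d | i | ~m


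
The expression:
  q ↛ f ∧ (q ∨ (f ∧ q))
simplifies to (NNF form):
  q ∧ ¬f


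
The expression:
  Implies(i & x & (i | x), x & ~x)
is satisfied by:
  {x: False, i: False}
  {i: True, x: False}
  {x: True, i: False}


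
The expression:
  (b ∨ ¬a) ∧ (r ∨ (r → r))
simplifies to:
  b ∨ ¬a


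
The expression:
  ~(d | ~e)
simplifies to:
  e & ~d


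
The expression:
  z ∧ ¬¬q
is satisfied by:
  {z: True, q: True}


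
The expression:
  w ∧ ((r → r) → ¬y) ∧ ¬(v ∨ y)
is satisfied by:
  {w: True, v: False, y: False}


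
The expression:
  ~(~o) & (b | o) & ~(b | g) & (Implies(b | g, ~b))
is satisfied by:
  {o: True, g: False, b: False}


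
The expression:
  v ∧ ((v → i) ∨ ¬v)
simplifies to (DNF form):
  i ∧ v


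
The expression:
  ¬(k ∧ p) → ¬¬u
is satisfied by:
  {u: True, p: True, k: True}
  {u: True, p: True, k: False}
  {u: True, k: True, p: False}
  {u: True, k: False, p: False}
  {p: True, k: True, u: False}


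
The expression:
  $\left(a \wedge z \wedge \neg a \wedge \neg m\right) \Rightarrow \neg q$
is always true.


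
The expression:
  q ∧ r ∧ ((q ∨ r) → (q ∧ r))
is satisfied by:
  {r: True, q: True}


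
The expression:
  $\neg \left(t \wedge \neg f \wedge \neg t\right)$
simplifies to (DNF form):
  $\text{True}$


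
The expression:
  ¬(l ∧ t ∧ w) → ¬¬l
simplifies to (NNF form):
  l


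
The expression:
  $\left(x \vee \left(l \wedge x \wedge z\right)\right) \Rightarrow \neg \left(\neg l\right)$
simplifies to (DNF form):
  $l \vee \neg x$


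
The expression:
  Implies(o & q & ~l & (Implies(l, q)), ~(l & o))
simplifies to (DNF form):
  True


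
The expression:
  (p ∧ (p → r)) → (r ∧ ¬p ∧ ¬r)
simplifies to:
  ¬p ∨ ¬r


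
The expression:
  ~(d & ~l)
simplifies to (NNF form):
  l | ~d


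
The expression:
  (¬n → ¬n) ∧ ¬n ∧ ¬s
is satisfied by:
  {n: False, s: False}


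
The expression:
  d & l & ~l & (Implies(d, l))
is never true.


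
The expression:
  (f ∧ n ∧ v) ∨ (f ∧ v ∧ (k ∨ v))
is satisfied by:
  {f: True, v: True}


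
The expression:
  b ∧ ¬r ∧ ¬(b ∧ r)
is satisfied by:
  {b: True, r: False}


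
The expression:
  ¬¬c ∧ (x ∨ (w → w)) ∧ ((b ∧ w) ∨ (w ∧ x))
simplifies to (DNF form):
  (b ∧ c ∧ w) ∨ (c ∧ w ∧ x)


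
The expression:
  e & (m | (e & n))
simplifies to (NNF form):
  e & (m | n)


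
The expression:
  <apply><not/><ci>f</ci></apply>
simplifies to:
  <apply><not/><ci>f</ci></apply>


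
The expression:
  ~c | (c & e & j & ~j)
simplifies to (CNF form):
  ~c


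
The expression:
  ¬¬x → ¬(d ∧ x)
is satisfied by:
  {d: False, x: False}
  {x: True, d: False}
  {d: True, x: False}


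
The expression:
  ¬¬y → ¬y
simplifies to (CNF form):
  ¬y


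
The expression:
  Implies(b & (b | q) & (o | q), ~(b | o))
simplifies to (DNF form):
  ~b | (~o & ~q)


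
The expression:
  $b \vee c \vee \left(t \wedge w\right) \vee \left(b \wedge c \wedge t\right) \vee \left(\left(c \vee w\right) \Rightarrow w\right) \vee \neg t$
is always true.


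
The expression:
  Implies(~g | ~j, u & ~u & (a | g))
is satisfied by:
  {j: True, g: True}


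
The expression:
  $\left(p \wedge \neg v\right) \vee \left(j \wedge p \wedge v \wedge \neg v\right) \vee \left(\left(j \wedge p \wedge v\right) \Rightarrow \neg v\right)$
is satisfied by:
  {p: False, v: False, j: False}
  {j: True, p: False, v: False}
  {v: True, p: False, j: False}
  {j: True, v: True, p: False}
  {p: True, j: False, v: False}
  {j: True, p: True, v: False}
  {v: True, p: True, j: False}


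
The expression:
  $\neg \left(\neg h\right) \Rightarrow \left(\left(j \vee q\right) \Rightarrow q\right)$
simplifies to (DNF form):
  $q \vee \neg h \vee \neg j$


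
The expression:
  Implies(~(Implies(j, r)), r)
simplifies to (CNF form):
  r | ~j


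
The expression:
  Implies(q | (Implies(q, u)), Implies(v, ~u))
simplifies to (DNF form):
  ~u | ~v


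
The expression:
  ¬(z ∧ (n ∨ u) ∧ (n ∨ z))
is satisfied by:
  {n: False, z: False, u: False}
  {u: True, n: False, z: False}
  {n: True, u: False, z: False}
  {u: True, n: True, z: False}
  {z: True, u: False, n: False}


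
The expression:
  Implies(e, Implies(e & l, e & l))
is always true.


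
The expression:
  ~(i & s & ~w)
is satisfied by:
  {w: True, s: False, i: False}
  {s: False, i: False, w: False}
  {i: True, w: True, s: False}
  {i: True, s: False, w: False}
  {w: True, s: True, i: False}
  {s: True, w: False, i: False}
  {i: True, s: True, w: True}


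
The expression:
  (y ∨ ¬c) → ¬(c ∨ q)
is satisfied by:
  {q: False, c: False, y: False}
  {y: True, q: False, c: False}
  {c: True, q: False, y: False}
  {c: True, q: True, y: False}


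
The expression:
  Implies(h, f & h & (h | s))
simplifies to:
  f | ~h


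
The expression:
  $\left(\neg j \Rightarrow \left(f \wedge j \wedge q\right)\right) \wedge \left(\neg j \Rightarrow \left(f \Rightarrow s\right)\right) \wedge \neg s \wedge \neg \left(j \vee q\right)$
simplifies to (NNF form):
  $\text{False}$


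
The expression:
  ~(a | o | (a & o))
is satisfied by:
  {o: False, a: False}


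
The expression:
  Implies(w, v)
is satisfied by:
  {v: True, w: False}
  {w: False, v: False}
  {w: True, v: True}


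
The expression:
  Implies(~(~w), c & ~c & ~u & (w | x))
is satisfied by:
  {w: False}


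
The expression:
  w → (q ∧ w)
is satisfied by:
  {q: True, w: False}
  {w: False, q: False}
  {w: True, q: True}


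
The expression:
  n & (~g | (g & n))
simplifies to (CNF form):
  n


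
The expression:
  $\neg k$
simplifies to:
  $\neg k$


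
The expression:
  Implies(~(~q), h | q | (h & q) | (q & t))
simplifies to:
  True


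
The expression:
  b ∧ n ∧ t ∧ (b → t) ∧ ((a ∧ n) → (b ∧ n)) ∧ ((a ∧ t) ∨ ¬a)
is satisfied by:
  {t: True, b: True, n: True}


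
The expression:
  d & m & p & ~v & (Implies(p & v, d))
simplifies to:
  d & m & p & ~v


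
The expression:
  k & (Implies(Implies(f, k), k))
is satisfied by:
  {k: True}


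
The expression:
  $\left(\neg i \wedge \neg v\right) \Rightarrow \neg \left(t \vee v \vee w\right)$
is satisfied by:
  {i: True, v: True, t: False, w: False}
  {i: True, v: True, w: True, t: False}
  {i: True, v: True, t: True, w: False}
  {i: True, v: True, w: True, t: True}
  {i: True, t: False, w: False, v: False}
  {i: True, w: True, t: False, v: False}
  {i: True, t: True, w: False, v: False}
  {i: True, w: True, t: True, v: False}
  {v: True, t: False, w: False, i: False}
  {w: True, v: True, t: False, i: False}
  {v: True, t: True, w: False, i: False}
  {w: True, v: True, t: True, i: False}
  {v: False, t: False, w: False, i: False}


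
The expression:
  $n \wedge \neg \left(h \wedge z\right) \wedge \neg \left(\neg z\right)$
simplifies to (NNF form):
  $n \wedge z \wedge \neg h$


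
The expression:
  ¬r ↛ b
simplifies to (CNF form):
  b ∨ ¬r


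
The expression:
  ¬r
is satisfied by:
  {r: False}


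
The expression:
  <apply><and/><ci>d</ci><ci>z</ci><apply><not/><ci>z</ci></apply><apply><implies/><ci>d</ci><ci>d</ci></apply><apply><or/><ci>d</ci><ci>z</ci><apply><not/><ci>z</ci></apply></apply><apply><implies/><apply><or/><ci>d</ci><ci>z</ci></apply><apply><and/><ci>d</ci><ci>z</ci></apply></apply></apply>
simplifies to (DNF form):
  <false/>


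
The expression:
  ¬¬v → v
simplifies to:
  True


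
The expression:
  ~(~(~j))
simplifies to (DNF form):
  ~j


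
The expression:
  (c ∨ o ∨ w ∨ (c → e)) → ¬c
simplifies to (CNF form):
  ¬c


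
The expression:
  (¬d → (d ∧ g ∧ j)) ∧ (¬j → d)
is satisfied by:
  {d: True}


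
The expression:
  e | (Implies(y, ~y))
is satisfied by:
  {e: True, y: False}
  {y: False, e: False}
  {y: True, e: True}


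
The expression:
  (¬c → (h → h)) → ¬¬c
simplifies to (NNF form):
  c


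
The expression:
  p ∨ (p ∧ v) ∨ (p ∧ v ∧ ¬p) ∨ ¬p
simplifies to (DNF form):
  True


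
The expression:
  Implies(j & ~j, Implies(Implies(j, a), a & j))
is always true.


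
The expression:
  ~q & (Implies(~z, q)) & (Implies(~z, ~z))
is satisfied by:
  {z: True, q: False}


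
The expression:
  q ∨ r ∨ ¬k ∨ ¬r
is always true.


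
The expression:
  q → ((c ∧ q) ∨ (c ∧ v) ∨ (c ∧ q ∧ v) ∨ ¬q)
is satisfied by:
  {c: True, q: False}
  {q: False, c: False}
  {q: True, c: True}


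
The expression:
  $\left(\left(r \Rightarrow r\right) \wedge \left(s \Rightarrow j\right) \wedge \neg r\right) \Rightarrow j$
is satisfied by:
  {r: True, s: True, j: True}
  {r: True, s: True, j: False}
  {r: True, j: True, s: False}
  {r: True, j: False, s: False}
  {s: True, j: True, r: False}
  {s: True, j: False, r: False}
  {j: True, s: False, r: False}


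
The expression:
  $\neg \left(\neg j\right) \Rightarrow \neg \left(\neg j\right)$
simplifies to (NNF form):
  $\text{True}$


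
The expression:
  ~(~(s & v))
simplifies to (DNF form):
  s & v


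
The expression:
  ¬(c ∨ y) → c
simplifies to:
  c ∨ y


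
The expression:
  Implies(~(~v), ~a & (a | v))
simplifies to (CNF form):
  ~a | ~v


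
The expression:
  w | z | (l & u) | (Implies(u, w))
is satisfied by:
  {z: True, l: True, w: True, u: False}
  {z: True, l: True, u: False, w: False}
  {z: True, w: True, u: False, l: False}
  {z: True, u: False, w: False, l: False}
  {l: True, w: True, u: False, z: False}
  {l: True, u: False, w: False, z: False}
  {w: True, l: False, u: False, z: False}
  {l: False, u: False, w: False, z: False}
  {l: True, z: True, u: True, w: True}
  {l: True, z: True, u: True, w: False}
  {z: True, u: True, w: True, l: False}
  {z: True, u: True, l: False, w: False}
  {w: True, u: True, l: True, z: False}
  {u: True, l: True, z: False, w: False}
  {u: True, w: True, z: False, l: False}


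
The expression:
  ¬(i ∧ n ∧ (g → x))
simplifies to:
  (g ∧ ¬x) ∨ ¬i ∨ ¬n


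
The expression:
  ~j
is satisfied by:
  {j: False}


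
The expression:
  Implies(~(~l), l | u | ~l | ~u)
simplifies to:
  True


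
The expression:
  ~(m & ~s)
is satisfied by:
  {s: True, m: False}
  {m: False, s: False}
  {m: True, s: True}


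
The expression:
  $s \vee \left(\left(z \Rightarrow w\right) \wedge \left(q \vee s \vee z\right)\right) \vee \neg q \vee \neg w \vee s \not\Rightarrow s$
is always true.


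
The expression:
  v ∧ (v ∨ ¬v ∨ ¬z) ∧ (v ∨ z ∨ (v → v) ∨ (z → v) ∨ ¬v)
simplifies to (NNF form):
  v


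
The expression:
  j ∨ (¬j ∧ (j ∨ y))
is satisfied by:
  {y: True, j: True}
  {y: True, j: False}
  {j: True, y: False}


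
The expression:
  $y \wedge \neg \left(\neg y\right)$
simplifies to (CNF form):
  $y$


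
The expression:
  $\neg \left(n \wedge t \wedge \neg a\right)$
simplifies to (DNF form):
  $a \vee \neg n \vee \neg t$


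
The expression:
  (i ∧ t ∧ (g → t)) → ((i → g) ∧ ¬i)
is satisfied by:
  {t: False, i: False}
  {i: True, t: False}
  {t: True, i: False}


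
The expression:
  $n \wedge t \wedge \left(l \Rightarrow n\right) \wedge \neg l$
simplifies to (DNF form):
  $n \wedge t \wedge \neg l$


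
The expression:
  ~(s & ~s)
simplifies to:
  True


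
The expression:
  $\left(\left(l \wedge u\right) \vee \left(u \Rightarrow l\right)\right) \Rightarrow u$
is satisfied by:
  {u: True}


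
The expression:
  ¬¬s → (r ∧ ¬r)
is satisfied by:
  {s: False}


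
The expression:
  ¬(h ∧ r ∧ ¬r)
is always true.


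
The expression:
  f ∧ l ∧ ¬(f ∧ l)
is never true.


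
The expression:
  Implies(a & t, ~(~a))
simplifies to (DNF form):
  True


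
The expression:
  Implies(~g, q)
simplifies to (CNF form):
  g | q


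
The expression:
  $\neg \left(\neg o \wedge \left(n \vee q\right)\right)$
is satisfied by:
  {o: True, n: False, q: False}
  {o: True, q: True, n: False}
  {o: True, n: True, q: False}
  {o: True, q: True, n: True}
  {q: False, n: False, o: False}


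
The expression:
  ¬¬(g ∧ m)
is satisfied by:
  {m: True, g: True}


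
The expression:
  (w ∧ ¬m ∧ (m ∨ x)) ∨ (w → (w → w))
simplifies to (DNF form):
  True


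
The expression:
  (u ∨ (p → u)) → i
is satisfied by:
  {i: True, p: True, u: False}
  {i: True, p: False, u: False}
  {i: True, u: True, p: True}
  {i: True, u: True, p: False}
  {p: True, u: False, i: False}


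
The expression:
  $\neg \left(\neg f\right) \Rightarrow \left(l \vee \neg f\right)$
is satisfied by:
  {l: True, f: False}
  {f: False, l: False}
  {f: True, l: True}


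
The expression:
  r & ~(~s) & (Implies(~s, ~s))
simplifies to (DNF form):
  r & s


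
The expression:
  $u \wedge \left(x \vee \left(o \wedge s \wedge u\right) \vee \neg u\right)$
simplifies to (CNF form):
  $u \wedge \left(o \vee x\right) \wedge \left(s \vee x\right)$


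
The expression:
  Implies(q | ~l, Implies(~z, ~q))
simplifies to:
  z | ~q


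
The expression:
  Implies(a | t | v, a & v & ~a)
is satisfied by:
  {v: False, t: False, a: False}


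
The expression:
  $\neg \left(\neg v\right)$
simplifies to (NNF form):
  $v$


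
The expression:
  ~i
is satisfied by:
  {i: False}


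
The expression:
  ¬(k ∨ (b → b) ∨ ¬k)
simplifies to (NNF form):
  False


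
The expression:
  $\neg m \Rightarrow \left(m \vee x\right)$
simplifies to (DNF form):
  $m \vee x$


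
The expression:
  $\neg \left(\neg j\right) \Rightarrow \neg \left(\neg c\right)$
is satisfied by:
  {c: True, j: False}
  {j: False, c: False}
  {j: True, c: True}


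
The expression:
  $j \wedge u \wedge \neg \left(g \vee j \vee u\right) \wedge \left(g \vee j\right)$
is never true.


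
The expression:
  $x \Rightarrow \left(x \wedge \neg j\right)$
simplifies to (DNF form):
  $\neg j \vee \neg x$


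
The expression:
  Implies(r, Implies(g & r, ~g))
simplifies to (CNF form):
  ~g | ~r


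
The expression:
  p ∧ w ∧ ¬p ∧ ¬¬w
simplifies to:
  False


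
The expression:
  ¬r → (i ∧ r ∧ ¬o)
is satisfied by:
  {r: True}


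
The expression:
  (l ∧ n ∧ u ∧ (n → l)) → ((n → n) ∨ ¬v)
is always true.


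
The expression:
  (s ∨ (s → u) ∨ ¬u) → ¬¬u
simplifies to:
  u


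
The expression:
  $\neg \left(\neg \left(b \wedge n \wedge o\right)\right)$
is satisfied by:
  {b: True, o: True, n: True}


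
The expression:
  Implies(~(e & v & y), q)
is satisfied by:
  {q: True, v: True, e: True, y: True}
  {q: True, v: True, e: True, y: False}
  {q: True, v: True, y: True, e: False}
  {q: True, v: True, y: False, e: False}
  {q: True, e: True, y: True, v: False}
  {q: True, e: True, y: False, v: False}
  {q: True, e: False, y: True, v: False}
  {q: True, e: False, y: False, v: False}
  {v: True, e: True, y: True, q: False}


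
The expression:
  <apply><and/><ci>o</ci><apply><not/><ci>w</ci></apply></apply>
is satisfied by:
  {o: True, w: False}


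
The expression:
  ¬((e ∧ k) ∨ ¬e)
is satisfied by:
  {e: True, k: False}


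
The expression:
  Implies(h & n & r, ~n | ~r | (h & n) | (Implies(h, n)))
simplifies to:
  True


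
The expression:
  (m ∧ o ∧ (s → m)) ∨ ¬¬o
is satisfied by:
  {o: True}


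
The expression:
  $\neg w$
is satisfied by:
  {w: False}


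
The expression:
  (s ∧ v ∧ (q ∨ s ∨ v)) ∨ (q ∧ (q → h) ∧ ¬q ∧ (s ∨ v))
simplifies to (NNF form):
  s ∧ v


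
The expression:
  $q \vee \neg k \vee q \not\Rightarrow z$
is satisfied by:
  {q: True, k: False}
  {k: False, q: False}
  {k: True, q: True}


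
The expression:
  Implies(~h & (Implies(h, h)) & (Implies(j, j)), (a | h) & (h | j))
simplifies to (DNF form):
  h | (a & j)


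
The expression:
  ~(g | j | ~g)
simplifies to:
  False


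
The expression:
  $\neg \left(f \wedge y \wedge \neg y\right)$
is always true.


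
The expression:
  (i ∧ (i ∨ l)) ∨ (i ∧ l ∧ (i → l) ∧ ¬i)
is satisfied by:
  {i: True}


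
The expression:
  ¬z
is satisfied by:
  {z: False}


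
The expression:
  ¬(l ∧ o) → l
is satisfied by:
  {l: True}


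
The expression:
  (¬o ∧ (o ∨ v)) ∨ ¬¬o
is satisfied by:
  {o: True, v: True}
  {o: True, v: False}
  {v: True, o: False}


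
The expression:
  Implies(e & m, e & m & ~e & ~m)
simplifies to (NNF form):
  ~e | ~m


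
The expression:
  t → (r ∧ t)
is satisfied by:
  {r: True, t: False}
  {t: False, r: False}
  {t: True, r: True}


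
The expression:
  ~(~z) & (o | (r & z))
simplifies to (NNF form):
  z & (o | r)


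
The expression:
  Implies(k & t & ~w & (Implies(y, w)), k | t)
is always true.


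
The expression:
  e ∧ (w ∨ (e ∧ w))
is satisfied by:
  {e: True, w: True}


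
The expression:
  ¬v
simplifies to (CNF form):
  ¬v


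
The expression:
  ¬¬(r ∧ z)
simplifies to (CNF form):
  r ∧ z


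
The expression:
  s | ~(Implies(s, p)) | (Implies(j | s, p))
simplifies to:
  p | s | ~j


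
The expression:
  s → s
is always true.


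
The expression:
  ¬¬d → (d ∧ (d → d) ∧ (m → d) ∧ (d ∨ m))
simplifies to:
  True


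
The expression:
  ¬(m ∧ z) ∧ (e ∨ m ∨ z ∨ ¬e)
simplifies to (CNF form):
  ¬m ∨ ¬z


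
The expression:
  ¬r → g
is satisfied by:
  {r: True, g: True}
  {r: True, g: False}
  {g: True, r: False}


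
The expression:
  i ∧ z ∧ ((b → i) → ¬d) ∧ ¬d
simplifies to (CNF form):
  i ∧ z ∧ ¬d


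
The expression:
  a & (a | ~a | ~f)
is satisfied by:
  {a: True}


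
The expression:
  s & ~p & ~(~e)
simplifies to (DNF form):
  e & s & ~p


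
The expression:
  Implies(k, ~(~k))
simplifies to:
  True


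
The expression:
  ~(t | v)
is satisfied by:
  {v: False, t: False}


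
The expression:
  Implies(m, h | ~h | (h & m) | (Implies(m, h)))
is always true.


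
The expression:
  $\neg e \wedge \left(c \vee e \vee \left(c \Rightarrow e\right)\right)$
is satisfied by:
  {e: False}


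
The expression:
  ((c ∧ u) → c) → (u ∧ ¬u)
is never true.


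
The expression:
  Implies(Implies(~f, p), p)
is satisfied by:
  {p: True, f: False}
  {f: False, p: False}
  {f: True, p: True}


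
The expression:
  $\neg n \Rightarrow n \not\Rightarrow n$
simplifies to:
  $n$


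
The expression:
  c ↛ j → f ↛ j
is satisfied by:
  {f: True, j: True, c: False}
  {f: True, j: False, c: False}
  {j: True, f: False, c: False}
  {f: False, j: False, c: False}
  {f: True, c: True, j: True}
  {f: True, c: True, j: False}
  {c: True, j: True, f: False}


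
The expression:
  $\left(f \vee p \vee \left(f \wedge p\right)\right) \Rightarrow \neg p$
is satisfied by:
  {p: False}


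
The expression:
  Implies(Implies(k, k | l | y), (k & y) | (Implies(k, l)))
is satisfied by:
  {y: True, l: True, k: False}
  {y: True, k: False, l: False}
  {l: True, k: False, y: False}
  {l: False, k: False, y: False}
  {y: True, l: True, k: True}
  {y: True, k: True, l: False}
  {l: True, k: True, y: False}
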